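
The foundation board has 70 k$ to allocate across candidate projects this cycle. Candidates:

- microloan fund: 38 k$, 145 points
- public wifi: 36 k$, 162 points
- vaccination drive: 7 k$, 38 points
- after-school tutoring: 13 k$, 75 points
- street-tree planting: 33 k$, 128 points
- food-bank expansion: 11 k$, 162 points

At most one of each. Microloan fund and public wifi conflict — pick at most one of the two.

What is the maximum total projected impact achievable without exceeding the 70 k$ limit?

437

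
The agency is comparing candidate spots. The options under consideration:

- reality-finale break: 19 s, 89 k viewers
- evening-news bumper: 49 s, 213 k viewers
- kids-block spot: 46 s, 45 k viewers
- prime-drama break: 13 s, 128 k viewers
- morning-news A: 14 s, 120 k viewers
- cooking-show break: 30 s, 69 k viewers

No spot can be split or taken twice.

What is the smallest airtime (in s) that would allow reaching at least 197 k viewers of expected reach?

27

Need the lightest bundle worth ≥ 197.
prime-drama break + morning-news A reaches 248 using 27 s.
No combination under 27 s hits 197.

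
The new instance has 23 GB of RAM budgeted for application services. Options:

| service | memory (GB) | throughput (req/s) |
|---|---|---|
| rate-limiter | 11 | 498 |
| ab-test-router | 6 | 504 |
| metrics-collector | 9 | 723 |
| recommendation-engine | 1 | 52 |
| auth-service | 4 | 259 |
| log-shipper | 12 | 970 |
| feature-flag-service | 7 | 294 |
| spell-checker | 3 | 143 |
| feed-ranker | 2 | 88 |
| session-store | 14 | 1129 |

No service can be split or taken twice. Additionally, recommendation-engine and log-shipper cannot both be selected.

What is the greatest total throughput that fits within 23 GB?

Metrics-collector + session-store uses 23 of the 23 GB and totals 1852.

1852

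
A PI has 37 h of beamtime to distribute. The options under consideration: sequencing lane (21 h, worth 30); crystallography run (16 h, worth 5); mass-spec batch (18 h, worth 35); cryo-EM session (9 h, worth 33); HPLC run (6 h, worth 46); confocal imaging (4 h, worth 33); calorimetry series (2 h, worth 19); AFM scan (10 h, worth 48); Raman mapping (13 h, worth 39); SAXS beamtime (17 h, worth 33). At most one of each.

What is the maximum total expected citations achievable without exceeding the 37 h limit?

185

Density check — calorimetry series 9.50, confocal imaging 8.25, HPLC run 7.67, AFM scan 4.80 are the best per h.
Greedy by ratio would take cryo-EM session + HPLC run + confocal imaging + calorimetry series + AFM scan: 31 h used, total 179.
The 9 h tied up in cryo-EM session is better spent on Raman mapping — total rises to 185 (35 h).
Runner-up cryo-EM session + HPLC run + confocal imaging + calorimetry series + AFM scan tops out at 179.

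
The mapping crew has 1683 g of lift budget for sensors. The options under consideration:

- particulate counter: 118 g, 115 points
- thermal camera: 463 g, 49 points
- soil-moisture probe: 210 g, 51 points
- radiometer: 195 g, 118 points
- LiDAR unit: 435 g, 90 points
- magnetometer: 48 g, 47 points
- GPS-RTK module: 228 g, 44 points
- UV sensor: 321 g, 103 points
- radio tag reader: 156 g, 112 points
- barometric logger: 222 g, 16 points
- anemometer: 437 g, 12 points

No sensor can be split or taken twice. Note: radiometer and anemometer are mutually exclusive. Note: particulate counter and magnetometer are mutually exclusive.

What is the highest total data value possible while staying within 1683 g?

633

Best packing: particulate counter + soil-moisture probe + radiometer + LiDAR unit + GPS-RTK module + UV sensor + radio tag reader — 1663 g, 633 total.
The closest alternative, particulate counter + soil-moisture probe + radiometer + LiDAR unit + UV sensor + radio tag reader + barometric logger, reaches only 605.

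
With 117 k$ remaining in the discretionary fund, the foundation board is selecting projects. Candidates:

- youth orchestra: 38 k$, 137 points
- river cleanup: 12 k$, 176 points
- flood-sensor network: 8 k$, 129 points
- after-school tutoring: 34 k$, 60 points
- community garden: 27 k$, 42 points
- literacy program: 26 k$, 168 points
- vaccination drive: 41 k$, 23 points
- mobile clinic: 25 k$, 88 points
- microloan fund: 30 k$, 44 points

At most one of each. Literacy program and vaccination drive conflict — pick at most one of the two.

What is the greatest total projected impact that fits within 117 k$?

Taking youth orchestra + river cleanup + flood-sensor network + literacy program + mobile clinic: 109 k$ used, 698 in projected impact.

698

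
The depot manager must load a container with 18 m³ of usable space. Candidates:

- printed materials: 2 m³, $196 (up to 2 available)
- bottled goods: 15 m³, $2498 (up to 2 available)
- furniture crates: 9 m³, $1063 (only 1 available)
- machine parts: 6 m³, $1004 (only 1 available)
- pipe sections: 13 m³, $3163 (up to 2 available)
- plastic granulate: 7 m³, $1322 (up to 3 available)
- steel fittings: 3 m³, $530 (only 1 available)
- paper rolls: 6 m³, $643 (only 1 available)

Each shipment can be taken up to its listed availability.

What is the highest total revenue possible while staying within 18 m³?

3889

Density check — pipe sections 243.31, plastic granulate 188.86, steel fittings 176.67, machine parts 167.33 are the best per m³.
Taking printed materials + pipe sections + steel fittings: 18 m³ used, 3889 in revenue.
Nothing else within 18 m³ beats 3889.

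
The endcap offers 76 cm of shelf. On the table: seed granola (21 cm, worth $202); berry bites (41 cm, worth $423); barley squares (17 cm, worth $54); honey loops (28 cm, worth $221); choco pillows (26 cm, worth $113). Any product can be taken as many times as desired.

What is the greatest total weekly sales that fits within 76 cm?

644

A density-first pass picks seed granola + berry bites — 625 at 62 cm.
The 21 cm tied up in seed granola is better spent on honey loops — total rises to 644 (69 cm).
Every other selection either busts 76 cm or fails to beat 644.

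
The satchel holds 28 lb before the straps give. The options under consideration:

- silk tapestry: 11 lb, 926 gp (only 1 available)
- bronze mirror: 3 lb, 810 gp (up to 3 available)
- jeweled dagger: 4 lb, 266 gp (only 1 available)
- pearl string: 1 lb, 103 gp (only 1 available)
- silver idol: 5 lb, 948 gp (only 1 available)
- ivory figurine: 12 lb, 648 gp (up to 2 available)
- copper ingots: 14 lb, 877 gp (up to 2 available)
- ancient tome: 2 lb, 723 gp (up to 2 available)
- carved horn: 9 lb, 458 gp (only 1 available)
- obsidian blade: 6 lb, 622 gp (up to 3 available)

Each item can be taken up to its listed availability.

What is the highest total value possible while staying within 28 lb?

Density check — ancient tome 361.50, bronze mirror 270.00, silver idol 189.60 are the best per lb.
A density-first pass picks 3×bronze mirror + pearl string + silver idol + 2×ancient tome + obsidian blade — 5549 at 25 lb.
Replace pearl string with jeweled dagger: the trade gains 163 net, giving 5712 at 28 lb.

5712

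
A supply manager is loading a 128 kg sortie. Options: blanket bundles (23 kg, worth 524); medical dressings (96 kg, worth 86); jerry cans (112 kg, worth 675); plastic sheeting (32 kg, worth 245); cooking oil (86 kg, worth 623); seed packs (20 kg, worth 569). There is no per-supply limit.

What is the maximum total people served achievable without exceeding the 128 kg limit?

Density check — seed packs 28.45, blanket bundles 22.78, plastic sheeting 7.66 are the best per kg.
Taking 6×seed packs: 120 kg used, 3414 in people served.
That's the maximum — no swap from here does better than 3414.

3414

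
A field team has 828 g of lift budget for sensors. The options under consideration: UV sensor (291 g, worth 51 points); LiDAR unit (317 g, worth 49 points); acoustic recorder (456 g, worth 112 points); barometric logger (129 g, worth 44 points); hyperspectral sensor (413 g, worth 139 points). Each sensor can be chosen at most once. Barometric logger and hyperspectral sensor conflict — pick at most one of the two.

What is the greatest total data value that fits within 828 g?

190

Best packing: UV sensor + hyperspectral sensor — 704 g, 190 total.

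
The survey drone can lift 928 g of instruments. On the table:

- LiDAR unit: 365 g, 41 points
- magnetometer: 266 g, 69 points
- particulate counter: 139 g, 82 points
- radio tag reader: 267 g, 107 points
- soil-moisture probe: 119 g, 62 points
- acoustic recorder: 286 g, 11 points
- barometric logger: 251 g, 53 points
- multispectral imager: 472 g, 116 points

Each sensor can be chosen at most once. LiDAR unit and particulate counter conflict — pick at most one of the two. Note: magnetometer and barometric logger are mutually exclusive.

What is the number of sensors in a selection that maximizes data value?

The maximum data value within 928 g is 320.
magnetometer + particulate counter + radio tag reader + soil-moisture probe hits 320 at 791 g.
Any selection reaching 320 contains exactly 4 sensors.

4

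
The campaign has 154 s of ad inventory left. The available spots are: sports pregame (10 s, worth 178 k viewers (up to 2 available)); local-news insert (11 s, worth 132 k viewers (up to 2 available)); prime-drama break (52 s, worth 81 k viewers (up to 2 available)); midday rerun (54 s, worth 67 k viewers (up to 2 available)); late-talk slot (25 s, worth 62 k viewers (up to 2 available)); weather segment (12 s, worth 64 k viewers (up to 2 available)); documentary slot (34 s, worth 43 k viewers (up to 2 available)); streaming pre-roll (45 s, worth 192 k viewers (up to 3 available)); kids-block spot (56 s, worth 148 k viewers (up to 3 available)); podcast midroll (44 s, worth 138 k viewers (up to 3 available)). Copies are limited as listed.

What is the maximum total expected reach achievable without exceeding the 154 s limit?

Density check — sports pregame 17.80, local-news insert 12.00, weather segment 5.33, streaming pre-roll 4.27 are the best per s.
The ratio heuristic lands on 2×sports pregame + 2×local-news insert + late-talk slot + 2×weather segment + streaming pre-roll (1002) but leaves 18 s idle.
Replace late-talk slot and weather segment with streaming pre-roll: the trade gains 66 net, giving 1068 at 144 s.

1068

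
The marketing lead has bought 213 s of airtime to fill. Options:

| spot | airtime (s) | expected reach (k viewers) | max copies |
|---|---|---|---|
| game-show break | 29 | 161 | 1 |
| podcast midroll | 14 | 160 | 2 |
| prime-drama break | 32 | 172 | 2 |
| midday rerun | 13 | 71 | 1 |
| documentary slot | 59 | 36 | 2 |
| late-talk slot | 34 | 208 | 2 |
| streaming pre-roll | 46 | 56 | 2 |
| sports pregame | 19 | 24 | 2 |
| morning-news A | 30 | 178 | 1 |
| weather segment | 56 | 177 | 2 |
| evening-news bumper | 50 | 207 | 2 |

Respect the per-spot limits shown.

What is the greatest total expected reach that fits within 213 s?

1329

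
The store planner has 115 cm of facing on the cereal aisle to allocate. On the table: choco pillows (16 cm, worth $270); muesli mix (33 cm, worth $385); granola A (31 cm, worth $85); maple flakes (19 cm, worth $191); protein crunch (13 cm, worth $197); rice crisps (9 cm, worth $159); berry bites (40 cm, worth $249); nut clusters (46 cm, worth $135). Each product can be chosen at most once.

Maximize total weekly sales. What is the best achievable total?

1260

The ratio heuristic lands on choco pillows + muesli mix + maple flakes + protein crunch + rice crisps (1202) but leaves 25 cm idle.
Dropping maple flakes frees 19 cm; slotting in berry bites (40 cm) lifts the total to 1260 at 111 cm.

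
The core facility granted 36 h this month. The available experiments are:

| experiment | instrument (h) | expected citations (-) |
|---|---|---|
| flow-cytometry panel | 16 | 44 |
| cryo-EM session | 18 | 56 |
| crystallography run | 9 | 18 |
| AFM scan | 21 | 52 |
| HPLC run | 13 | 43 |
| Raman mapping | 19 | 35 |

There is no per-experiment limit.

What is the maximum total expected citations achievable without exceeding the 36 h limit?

112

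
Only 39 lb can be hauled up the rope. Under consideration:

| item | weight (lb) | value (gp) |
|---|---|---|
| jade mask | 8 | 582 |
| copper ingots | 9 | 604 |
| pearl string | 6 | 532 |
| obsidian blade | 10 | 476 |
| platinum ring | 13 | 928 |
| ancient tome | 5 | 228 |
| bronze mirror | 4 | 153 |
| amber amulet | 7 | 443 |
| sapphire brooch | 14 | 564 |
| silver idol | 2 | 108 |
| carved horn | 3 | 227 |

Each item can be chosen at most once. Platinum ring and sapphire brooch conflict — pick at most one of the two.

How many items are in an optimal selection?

5

Optimal total is 2873.
For example jade mask + copper ingots + pearl string + platinum ring + carved horn achieves it, using 39 lb.
Every optimal selection uses 5 items.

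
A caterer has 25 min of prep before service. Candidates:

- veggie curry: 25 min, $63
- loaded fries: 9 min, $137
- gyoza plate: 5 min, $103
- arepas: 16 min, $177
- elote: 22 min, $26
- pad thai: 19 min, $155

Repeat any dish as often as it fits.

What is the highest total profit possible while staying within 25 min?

515

Ranking by ratio (profit/min): gyoza plate 20.60, loaded fries 15.22, arepas 11.06, pad thai 8.16.
Taking 5×gyoza plate: 25 min used, 515 in profit.
Nothing else within 25 min beats 515.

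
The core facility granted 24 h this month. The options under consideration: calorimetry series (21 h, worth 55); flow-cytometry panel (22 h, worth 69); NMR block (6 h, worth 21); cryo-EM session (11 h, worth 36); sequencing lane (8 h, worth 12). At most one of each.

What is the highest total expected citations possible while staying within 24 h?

69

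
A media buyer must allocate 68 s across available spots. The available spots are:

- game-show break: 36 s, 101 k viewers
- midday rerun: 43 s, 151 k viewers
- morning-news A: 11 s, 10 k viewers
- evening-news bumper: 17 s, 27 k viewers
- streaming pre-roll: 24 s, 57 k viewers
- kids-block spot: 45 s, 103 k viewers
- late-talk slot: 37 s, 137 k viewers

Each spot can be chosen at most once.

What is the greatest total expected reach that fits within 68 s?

208

Filling by ratio: streaming pre-roll + late-talk slot for 194, with 7 s left unused.
Replace late-talk slot with midday rerun: the trade gains 14 net, giving 208 at 67 s.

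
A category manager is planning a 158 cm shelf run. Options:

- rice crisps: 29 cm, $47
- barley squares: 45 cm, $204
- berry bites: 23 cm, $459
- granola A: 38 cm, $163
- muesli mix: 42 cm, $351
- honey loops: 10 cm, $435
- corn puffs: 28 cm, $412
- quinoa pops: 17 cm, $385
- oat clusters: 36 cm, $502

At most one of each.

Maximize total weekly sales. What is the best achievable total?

Density check — honey loops 43.50, quinoa pops 22.65, berry bites 19.96 are the best per cm.
Best packing: berry bites + muesli mix + honey loops + corn puffs + quinoa pops + oat clusters — 156 cm, 2544 total.
The closest alternative, berry bites + granola A + honey loops + corn puffs + quinoa pops + oat clusters, reaches only 2356.

2544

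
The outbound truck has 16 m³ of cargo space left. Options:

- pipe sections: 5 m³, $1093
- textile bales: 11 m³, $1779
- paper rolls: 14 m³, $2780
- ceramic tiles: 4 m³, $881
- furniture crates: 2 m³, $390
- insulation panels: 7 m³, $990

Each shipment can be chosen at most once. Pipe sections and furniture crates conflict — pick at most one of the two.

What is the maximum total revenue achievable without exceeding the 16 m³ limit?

3170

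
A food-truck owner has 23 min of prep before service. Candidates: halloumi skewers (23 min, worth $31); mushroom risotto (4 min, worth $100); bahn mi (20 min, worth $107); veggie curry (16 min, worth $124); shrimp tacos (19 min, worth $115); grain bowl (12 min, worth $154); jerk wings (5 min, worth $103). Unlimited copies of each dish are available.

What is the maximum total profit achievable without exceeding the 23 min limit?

509

By profit per min: mushroom risotto 25.00, jerk wings 20.60, grain bowl 12.83 lead.
The ratio heuristic lands on 5×mushroom risotto (500) but leaves 3 min idle.
Dropping 3×mushroom risotto frees 12 min; slotting in 3×jerk wings (15 min) lifts the total to 509 at 23 min.
Every other selection either busts 23 min or fails to beat 509.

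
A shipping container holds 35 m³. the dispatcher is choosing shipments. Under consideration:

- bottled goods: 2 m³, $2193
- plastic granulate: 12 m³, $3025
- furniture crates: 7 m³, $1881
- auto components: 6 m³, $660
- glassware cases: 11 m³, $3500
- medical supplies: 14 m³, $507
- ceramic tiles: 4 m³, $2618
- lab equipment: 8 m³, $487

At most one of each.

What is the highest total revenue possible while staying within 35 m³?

A density-first pass picks bottled goods + furniture crates + auto components + glassware cases + ceramic tiles — 10852 at 30 m³.
The 7 m³ tied up in furniture crates is better spent on plastic granulate — total rises to 11996 (35 m³).
Next best is bottled goods + plastic granulate + glassware cases + ceramic tiles at 11336 (29 m³) — short by 660.

11996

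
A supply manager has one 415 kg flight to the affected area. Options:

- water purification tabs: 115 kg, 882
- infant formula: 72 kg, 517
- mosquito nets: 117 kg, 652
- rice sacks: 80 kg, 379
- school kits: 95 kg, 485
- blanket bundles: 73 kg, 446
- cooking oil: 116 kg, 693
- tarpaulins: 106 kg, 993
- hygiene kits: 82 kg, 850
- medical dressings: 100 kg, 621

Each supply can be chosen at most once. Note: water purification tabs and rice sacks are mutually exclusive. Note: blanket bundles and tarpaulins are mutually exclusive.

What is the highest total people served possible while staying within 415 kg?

Taking the top-ratio supplies first gives water purification tabs + infant formula + tarpaulins + hygiene kits for 3242 (375 kg).
Dropping infant formula frees 72 kg; slotting in medical dressings (100 kg) lifts the total to 3346 at 403 kg.
The closest alternative, water purification tabs + infant formula + tarpaulins + hygiene kits, reaches only 3242.

3346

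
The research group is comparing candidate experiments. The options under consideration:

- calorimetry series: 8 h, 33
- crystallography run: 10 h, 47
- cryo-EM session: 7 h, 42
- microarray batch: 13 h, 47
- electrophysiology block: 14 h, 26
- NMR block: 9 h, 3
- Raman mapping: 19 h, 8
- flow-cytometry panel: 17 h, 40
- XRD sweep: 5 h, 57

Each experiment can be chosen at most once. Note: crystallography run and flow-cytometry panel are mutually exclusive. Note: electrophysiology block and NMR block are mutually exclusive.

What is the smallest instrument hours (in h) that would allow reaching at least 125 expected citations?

20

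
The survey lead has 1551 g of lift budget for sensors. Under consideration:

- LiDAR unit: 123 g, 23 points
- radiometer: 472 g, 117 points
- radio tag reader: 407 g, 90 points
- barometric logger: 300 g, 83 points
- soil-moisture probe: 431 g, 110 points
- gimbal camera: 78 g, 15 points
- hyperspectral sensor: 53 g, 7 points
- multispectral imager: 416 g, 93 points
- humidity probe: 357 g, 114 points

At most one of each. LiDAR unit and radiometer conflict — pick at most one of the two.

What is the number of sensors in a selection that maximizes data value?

Best achievable data value is 407.
For example radiometer + barometric logger + multispectral imager + humidity probe achieves it, using 1545 g.
Every optimal selection uses 4 sensors.

4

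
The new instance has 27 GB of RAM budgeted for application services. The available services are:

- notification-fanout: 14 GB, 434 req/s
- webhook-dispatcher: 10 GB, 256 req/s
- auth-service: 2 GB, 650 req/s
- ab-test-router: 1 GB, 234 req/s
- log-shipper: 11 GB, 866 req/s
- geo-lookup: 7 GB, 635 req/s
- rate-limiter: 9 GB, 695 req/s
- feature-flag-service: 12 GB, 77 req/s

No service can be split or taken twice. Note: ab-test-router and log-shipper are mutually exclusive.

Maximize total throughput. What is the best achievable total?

By throughput per GB: auth-service 325.00, ab-test-router 234.00, geo-lookup 90.71, log-shipper 78.73 lead.
Auth-service + ab-test-router + geo-lookup + rate-limiter uses 19 of the 27 GB and totals 2214.
The spare 8 GB is too small for any remaining service, and no feasible exchange beats 2214.

2214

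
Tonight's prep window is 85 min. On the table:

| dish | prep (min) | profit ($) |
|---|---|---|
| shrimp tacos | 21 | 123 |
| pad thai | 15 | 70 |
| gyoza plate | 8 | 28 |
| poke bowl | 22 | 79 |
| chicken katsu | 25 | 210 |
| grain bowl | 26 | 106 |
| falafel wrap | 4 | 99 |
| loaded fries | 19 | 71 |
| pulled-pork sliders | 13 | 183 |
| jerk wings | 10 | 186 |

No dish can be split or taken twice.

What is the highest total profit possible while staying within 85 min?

829

The ratio ordering already packs tightly: shrimp tacos + gyoza plate + chicken katsu + falafel wrap + pulled-pork sliders + jerk wings, 81 min, 829.
That's the maximum — no swap from here does better than 829.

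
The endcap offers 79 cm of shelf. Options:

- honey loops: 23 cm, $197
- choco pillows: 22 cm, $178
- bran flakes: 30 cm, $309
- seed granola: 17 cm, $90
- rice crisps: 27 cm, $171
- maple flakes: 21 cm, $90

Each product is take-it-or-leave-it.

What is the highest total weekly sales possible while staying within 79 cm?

The ratio ordering already packs tightly: honey loops + choco pillows + bran flakes, 75 cm, 684.
The closest alternative, choco pillows + bran flakes + rice crisps, reaches only 658.

684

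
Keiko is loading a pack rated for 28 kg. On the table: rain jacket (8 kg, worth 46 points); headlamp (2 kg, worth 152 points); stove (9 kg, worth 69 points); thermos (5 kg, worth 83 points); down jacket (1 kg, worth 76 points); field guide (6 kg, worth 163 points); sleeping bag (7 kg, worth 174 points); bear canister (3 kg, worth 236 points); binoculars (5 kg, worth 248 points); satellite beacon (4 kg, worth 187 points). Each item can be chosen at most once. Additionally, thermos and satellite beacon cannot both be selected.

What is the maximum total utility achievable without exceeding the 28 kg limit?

1236

Headlamp + down jacket + field guide + sleeping bag + bear canister + binoculars + satellite beacon uses 28 of the 28 kg and totals 1236.
Every other selection either busts 28 kg or breaks a pairing rule or fails to beat 1236.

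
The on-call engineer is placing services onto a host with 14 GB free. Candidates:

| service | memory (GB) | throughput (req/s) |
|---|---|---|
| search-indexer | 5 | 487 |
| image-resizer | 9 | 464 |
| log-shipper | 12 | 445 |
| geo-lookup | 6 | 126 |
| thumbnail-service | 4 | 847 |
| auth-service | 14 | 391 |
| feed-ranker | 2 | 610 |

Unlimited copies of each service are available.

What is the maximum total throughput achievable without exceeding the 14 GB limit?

7×feed-ranker uses 14 of the 14 GB and totals 4270.
Nothing else within 14 GB beats 4270.

4270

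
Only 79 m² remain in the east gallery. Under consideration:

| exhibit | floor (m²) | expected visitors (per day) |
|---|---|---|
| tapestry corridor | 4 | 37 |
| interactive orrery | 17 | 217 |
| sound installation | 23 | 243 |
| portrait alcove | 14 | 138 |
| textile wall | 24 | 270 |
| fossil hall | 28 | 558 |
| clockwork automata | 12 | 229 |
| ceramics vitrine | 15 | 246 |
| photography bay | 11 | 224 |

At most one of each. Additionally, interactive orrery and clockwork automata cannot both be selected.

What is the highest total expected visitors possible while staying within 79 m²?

A density-first pass picks tapestry corridor + fossil hall + clockwork automata + ceramics vitrine + photography bay — 1294 at 70 m².
The 15 m² tied up in ceramics vitrine is better spent on textile wall — total rises to 1318 (79 m²).
Nothing else feasible within 79 m² beats 1318.

1318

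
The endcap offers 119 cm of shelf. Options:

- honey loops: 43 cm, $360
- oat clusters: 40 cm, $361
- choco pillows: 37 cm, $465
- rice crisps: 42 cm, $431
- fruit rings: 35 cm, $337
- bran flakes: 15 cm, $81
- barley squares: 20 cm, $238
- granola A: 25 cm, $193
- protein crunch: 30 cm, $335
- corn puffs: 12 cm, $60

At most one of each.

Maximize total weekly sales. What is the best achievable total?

1257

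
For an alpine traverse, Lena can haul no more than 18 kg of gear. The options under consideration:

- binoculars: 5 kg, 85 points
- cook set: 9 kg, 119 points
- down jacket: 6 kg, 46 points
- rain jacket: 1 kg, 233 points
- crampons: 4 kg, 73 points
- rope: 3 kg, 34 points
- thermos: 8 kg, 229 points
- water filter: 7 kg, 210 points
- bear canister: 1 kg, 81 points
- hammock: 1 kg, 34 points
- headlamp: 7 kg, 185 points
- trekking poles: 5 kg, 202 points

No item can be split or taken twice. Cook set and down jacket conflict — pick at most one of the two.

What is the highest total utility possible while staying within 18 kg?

799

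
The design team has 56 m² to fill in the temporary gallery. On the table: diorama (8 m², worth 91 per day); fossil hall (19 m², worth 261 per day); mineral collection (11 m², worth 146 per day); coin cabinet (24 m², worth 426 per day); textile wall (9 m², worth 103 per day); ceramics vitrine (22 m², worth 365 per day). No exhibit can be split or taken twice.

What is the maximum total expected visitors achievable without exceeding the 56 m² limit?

Best packing: coin cabinet + textile wall + ceramics vitrine — 55 m², 894 total.
An exhaustive check of the 64 subsets confirms 894.

894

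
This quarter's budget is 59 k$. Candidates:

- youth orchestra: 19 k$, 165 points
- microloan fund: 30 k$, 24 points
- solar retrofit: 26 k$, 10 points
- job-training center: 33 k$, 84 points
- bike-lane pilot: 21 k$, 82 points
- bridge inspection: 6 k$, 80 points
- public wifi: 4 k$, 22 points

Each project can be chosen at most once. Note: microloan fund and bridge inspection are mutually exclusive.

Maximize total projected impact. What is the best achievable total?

349

Best packing: youth orchestra + bike-lane pilot + bridge inspection + public wifi — 50 k$, 349 total.
Next best is youth orchestra + job-training center + bridge inspection at 329 (58 k$) — short by 20.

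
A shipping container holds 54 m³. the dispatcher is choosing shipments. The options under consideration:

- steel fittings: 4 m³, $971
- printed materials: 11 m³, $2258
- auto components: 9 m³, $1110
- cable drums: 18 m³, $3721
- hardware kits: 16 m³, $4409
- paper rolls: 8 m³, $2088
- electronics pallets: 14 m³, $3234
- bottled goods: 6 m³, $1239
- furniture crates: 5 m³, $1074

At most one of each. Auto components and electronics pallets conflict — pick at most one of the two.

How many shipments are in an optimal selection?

5

Optimal total is 13063.
For example printed materials + hardware kits + paper rolls + electronics pallets + furniture crates achieves it, using 54 m³.
Every optimal selection uses 5 shipments.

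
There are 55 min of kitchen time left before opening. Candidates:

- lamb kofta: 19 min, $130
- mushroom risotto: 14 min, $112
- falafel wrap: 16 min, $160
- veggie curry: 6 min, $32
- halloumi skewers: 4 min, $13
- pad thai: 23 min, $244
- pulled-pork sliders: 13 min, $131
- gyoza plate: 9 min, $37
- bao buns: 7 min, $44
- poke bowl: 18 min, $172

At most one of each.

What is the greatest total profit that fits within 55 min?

Greedy by ratio would take falafel wrap + pad thai + pulled-pork sliders: 52 min used, total 535.
Dropping falafel wrap frees 16 min; slotting in poke bowl (18 min) lifts the total to 547 at 54 min.
No other feasible combination exceeds 547.

547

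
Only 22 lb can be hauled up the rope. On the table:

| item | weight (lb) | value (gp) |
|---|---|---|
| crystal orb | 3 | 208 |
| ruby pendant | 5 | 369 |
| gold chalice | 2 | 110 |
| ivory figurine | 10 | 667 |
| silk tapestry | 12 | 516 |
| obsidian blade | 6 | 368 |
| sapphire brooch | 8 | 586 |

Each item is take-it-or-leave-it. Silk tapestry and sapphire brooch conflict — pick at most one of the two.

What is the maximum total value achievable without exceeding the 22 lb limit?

1531

Taking crystal orb + ruby pendant + obsidian blade + sapphire brooch: 22 lb used, 1531 in value.
The closest alternative, crystal orb + ivory figurine + sapphire brooch, reaches only 1461.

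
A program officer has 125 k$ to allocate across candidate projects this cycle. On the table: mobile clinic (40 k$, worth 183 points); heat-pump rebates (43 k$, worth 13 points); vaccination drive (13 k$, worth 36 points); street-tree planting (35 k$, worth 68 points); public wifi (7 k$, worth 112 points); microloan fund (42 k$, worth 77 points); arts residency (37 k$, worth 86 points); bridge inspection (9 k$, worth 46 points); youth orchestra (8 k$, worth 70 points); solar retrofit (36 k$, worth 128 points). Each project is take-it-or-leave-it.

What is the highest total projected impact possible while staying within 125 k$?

575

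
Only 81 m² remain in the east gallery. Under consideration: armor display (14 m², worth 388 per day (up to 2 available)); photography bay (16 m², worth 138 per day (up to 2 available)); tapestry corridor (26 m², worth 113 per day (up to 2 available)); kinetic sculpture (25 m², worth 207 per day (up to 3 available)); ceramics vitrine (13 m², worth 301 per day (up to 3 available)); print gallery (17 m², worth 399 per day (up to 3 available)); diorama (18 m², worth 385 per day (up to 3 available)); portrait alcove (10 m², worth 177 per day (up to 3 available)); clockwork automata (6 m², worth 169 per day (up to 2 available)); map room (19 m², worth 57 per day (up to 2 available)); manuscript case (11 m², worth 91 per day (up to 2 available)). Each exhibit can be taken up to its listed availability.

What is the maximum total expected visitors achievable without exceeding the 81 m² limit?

By expected visitors per m²: clockwork automata 28.17, armor display 27.71, print gallery 23.47 lead.
A density-first pass picks 2×armor display + 2×print gallery + 2×clockwork automata — 1912 at 74 m².
Replace clockwork automata with ceramics vitrine: the trade gains 132 net, giving 2044 at 81 m².
Nothing else within 81 m² beats 2044.

2044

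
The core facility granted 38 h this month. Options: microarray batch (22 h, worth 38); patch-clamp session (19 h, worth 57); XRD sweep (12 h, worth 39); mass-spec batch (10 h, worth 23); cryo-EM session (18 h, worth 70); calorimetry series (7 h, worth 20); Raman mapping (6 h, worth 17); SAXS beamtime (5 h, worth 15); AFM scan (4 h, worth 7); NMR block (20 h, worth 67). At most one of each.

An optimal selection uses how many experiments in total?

2

The maximum expected citations within 38 h is 137.
cryo-EM session + NMR block hits 137 at 38 h.
Every optimal selection uses 2 experiments.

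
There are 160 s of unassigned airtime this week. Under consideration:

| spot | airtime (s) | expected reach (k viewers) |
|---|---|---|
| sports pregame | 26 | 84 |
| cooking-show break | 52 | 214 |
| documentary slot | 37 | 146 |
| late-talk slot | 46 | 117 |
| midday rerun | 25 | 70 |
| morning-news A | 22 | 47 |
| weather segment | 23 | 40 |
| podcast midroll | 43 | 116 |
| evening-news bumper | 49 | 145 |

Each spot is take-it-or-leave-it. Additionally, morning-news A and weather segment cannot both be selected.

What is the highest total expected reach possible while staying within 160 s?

560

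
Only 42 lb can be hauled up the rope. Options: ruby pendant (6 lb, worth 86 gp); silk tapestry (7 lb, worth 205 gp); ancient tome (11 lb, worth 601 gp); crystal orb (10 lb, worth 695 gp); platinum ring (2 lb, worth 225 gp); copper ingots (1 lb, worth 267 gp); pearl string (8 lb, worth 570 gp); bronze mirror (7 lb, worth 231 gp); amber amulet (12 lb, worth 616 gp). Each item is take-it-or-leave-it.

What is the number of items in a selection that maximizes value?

5

Best achievable value is 2749.
For example ancient tome + crystal orb + copper ingots + pearl string + amber amulet achieves it, using 42 lb.
Any selection reaching 2749 contains exactly 5 items.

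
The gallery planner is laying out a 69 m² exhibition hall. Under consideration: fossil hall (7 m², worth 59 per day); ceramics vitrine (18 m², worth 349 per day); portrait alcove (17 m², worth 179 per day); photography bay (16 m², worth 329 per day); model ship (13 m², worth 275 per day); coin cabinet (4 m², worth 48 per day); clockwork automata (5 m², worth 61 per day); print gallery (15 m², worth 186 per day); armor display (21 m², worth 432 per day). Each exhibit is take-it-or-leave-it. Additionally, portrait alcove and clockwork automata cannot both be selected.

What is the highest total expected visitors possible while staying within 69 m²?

1385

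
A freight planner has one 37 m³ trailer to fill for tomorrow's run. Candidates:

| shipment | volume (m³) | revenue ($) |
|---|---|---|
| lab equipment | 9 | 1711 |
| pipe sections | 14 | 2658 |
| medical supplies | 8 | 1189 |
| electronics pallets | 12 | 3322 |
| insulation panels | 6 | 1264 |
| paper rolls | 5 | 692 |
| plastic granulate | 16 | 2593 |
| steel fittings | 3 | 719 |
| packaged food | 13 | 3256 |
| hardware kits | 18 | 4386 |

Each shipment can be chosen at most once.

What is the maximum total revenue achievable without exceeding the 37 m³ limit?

Filling by ratio: electronics pallets + insulation panels + steel fittings + packaged food for 8561, with 3 m³ left unused.
Dropping insulation panels frees 6 m³; slotting in lab equipment (9 m³) lifts the total to 9008 at 37 m³.
Nothing else within 37 m³ beats 9008.

9008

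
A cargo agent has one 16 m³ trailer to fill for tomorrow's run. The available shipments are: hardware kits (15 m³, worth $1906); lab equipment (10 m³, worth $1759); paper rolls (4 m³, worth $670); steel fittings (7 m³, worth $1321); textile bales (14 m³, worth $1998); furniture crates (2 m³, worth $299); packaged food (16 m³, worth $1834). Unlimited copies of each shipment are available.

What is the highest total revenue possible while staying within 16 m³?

The ratio ordering already packs tightly: 2×steel fittings + furniture crates, 16 m³, 2941.

2941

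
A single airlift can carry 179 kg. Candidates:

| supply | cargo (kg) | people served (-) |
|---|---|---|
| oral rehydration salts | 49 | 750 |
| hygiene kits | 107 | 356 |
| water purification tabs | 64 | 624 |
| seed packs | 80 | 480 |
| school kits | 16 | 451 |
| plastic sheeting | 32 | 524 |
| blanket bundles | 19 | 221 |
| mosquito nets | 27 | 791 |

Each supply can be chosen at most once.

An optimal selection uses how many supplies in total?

5

Best achievable people served is 2837.
oral rehydration salts + water purification tabs + school kits + blanket bundles + mosquito nets hits 2837 at 175 kg.
Any selection reaching 2837 contains exactly 5 supplies.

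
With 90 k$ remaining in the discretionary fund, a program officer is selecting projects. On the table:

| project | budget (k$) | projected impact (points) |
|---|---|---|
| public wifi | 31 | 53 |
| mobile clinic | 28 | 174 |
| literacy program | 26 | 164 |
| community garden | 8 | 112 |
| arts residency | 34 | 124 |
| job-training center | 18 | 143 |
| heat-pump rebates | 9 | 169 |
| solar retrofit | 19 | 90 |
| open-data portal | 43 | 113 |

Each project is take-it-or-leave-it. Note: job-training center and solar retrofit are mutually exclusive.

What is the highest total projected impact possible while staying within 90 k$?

The ratio ordering already packs tightly: mobile clinic + literacy program + community garden + job-training center + heat-pump rebates, 89 k$, 762.

762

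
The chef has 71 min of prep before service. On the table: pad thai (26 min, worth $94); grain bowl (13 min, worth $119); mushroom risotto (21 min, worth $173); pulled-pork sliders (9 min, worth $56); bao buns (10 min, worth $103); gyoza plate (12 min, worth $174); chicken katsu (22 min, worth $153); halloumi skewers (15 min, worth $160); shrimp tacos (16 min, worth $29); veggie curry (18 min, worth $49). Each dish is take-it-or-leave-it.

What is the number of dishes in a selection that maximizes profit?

Best achievable profit is 729.
For example grain bowl + mushroom risotto + bao buns + gyoza plate + halloumi skewers achieves it, using 71 min.
Every optimal selection uses 5 dishes.

5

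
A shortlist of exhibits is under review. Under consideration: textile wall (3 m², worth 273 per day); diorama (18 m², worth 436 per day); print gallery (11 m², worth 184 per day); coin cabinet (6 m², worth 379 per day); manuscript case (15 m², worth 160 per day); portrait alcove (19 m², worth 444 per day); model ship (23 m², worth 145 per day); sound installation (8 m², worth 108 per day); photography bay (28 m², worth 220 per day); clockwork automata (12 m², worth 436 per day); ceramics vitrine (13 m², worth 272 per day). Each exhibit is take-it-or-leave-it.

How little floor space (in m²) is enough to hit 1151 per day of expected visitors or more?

29

Need the lightest bundle worth ≥ 1151.
textile wall + coin cabinet + sound installation + clockwork automata reaches 1196 using 29 m².
Any bundle with less than 29 m² falls short of 1151.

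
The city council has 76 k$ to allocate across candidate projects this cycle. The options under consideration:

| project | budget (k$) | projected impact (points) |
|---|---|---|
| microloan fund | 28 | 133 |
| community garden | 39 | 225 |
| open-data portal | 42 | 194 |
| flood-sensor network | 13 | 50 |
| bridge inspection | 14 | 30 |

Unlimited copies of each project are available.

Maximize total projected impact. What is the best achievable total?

358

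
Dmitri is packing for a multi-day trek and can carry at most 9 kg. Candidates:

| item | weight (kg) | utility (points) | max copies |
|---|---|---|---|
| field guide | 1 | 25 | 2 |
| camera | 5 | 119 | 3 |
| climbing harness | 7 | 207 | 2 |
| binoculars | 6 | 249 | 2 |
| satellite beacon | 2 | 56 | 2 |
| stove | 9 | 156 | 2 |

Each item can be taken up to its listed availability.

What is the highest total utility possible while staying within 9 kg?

330

Taking field guide + binoculars + satellite beacon: 9 kg used, 330 in utility.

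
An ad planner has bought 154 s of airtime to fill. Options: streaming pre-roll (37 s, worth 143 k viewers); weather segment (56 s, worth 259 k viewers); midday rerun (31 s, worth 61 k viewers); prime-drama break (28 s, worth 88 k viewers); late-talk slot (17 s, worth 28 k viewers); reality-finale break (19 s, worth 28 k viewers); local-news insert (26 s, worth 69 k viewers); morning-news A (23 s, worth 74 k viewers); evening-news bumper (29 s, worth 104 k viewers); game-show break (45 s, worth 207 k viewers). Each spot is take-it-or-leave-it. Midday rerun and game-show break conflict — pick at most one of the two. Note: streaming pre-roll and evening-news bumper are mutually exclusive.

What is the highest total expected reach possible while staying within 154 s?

644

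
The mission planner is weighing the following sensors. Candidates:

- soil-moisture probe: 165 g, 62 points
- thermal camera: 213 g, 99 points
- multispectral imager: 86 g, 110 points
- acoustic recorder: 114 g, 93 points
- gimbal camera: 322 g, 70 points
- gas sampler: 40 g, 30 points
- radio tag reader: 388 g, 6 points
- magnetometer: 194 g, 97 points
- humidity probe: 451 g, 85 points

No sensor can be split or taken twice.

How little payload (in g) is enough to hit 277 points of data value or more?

394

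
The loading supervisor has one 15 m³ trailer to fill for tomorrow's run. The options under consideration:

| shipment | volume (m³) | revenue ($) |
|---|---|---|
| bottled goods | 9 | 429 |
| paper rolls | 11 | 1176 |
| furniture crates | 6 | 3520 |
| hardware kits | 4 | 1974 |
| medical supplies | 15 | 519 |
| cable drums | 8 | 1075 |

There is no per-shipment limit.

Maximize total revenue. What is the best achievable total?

Ranking by ratio (revenue/m³): furniture crates 586.67, hardware kits 493.50, cable drums 134.38, paper rolls 106.91.
Taking the top-ratio shipments first gives 2×furniture crates for 7040 (12 m³).
Replace furniture crates with 2×hardware kits: the trade gains 428 net, giving 7468 at 14 m³.
The spare 1 m³ is too small for any remaining shipment, and no exchange beats 7468.

7468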